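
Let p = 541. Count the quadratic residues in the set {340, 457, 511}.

(340/541) = -1 → non-residue.
(457/541) = +1 → QR.
(511/541) = -1 → non-residue.
Total quadratic residues among the 3: 1.

1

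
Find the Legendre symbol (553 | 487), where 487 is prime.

First reduce: 553 ≡ 66 (mod 487).
Pull out 2: since 487 ≡ 7 (mod 8), (2/487) = +1.
Reciprocity: 33 ≡ 1 and 487 ≡ 3 (mod 4), so (33/487) = +(487/33).
Reduce top mod 33: now compute (25/33).
Reciprocity: 25 ≡ 1 and 33 ≡ 1 (mod 4), so (25/33) = +(33/25).
Reduce top mod 25: now compute (8/25).
Pull out 2^3: since 25 ≡ 1 (mod 8), (2/25) = +1, so (2/25)^3 = +1.
Reached (1/25) = 1. Collecting the sign flips along the way, the symbol is +1.

1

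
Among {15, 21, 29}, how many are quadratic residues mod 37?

(15/37) = -1 → non-residue.
(21/37) = +1 → QR.
(29/37) = -1 → non-residue.
Total quadratic residues among the 3: 1.

1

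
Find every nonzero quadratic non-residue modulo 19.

2,3,8,10,12,13,14,15,18

Square k = 1,…,9 (k and 19−k give the same square):
1²=1, 2²=4, 3²=9, 4²=16, 5²≡6, 6²≡17, 7²≡11, 8²≡7, 9²≡5 (mod 19).
The residues are {1, 4, 5, 6, 7, 9, 11, 16, 17}; the non-residues are the remaining 9 nonzero classes.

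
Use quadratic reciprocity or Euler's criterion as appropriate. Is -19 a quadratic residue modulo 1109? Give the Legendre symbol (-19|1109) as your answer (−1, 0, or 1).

Euler's criterion: (-19/1109) ≡ 1090^554 (mod 1109).
1090^2 ≡ 361 (mod 1109)
1090^4 ≡ 568 (mod 1109)
1090^8 ≡ 1014 (mod 1109)
1090^16 ≡ 153 (mod 1109)
1090^32 ≡ 120 (mod 1109)
1090^64 ≡ 1092 (mod 1109)
1090^128 ≡ 289 (mod 1109)
1090^256 ≡ 346 (mod 1109)
1090^512 ≡ 1053 (mod 1109)
1090^554 = 1090^(512+32+8+2) ≡ 1 (mod 1109).
Result is 1, so (-19/1109) = 1.

1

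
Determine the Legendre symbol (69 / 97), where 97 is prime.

-1

Reciprocity: 69 ≡ 1 and 97 ≡ 1 (mod 4), so (69/97) = +(97/69).
Reduce top mod 69: now compute (28/69).
Pull out 2^2: since 69 ≡ 5 (mod 8), (2/69) = -1, so (2/69)^2 = +1.
Reciprocity: 7 ≡ 3 and 69 ≡ 1 (mod 4), so (7/69) = +(69/7).
Reduce top mod 7: now compute (6/7).
Pull out 2: since 7 ≡ 7 (mod 8), (2/7) = +1.
Reciprocity: 3 ≡ 3 and 7 ≡ 3 (mod 4), so (3/7) = −(7/3).
Reduce top mod 3: now compute (1/3).
Reached (1/3) = 1. Collecting the sign flips along the way, the symbol is -1.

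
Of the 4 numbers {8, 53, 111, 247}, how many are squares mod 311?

(8/311) = +1 → QR.
(53/311) = +1 → QR.
(111/311) = -1 → non-residue.
(247/311) = -1 → non-residue.
Total quadratic residues among the 4: 2.

2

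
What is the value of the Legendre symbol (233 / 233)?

First reduce: 233 ≡ 0 (mod 233).
Top reduces to 0: gcd > 1, so the symbol is 0.

0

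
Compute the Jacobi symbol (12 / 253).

1

Pull out 2^2: since 253 ≡ 5 (mod 8), (2/253) = -1, so (2/253)^2 = +1.
Reciprocity: 3 ≡ 3 and 253 ≡ 1 (mod 4), so (3/253) = +(253/3).
Reduce top mod 3: now compute (1/3).
Reached (1/3) = 1. Collecting the sign flips along the way, the symbol is +1.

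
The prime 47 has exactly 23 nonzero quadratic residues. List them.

1,2,3,4,6,7,8,9,12,14,16,17,18,21,24,25,27,28,32,34,36,37,42

Square k = 1,…,23 (k and 47−k give the same square):
1²=1, 2²=4, 3²=9, 4²=16, 5²=25, 6²=36, 7²≡2, 8²≡17, 9²≡34, 10²≡6, 11²≡27, 12²≡3, 13²≡28, 14²≡8, 15²≡37, 16²≡21, 17²≡7, 18²≡42, 19²≡32, 20²≡24, 21²≡18, 22²≡14, 23²≡12 (mod 47).
So the quadratic residues mod 47 are {1, 2, 3, 4, 6, 7, 8, 9, 12, 14, 16, 17, 18, 21, 24, 25, 27, 28, 32, 34, 36, 37, 42}.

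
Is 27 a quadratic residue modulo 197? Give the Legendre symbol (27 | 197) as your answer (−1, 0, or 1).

Reciprocity: 27 ≡ 3 and 197 ≡ 1 (mod 4), so (27/197) = +(197/27).
Reduce top mod 27: now compute (8/27).
Pull out 2^3: since 27 ≡ 3 (mod 8), (2/27) = -1, so (2/27)^3 = -1.
Reached (1/27) = 1. Collecting the sign flips along the way, the symbol is -1.

-1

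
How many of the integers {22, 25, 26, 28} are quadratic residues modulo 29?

(22/29) = +1 → QR.
(25/29) = +1 → QR.
(26/29) = -1 → non-residue.
(28/29) = +1 → QR.
Total quadratic residues among the 4: 3.

3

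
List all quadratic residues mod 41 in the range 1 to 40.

Square k = 1,…,20 (k and 41−k give the same square):
1²=1, 2²=4, 3²=9, 4²=16, 5²=25, 6²=36, 7²≡8, 8²≡23, 9²≡40, 10²≡18, 11²≡39, 12²≡21, 13²≡5, 14²≡32, 15²≡20, 16²≡10, 17²≡2, 18²≡37, 19²≡33, 20²≡31 (mod 41).
So the quadratic residues mod 41 are {1, 2, 4, 5, 8, 9, 10, 16, 18, 20, 21, 23, 25, 31, 32, 33, 36, 37, 39, 40}.

1 2 4 5 8 9 10 16 18 20 21 23 25 31 32 33 36 37 39 40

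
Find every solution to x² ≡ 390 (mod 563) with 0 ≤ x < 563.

Since 563 ≡ 3 (mod 4), a square root of 390 is 390^((563+1)/4) = 390^141 mod 563.
Repeated squaring: 390^2≡90, 390^4≡218, 390^8≡232, 390^16≡339, 390^32≡69, 390^64≡257, 390^128≡178 (mod 563).
390^141 = 390^(128+8+4+1) ≡ 253 (mod 563).
Check: 253² = 64009 ≡ 390 (mod 563). The two roots are 253 and 310.

253, 310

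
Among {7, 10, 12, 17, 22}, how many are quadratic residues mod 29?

(7/29) = +1 → QR.
(10/29) = -1 → non-residue.
(12/29) = -1 → non-residue.
(17/29) = -1 → non-residue.
(22/29) = +1 → QR.
Total quadratic residues among the 5: 2.

2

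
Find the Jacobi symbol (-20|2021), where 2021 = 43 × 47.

First reduce: -20 ≡ 2001 (mod 2021).
Reciprocity: 2001 ≡ 1 and 2021 ≡ 1 (mod 4), so (2001/2021) = +(2021/2001).
Reduce top mod 2001: now compute (20/2001).
Pull out 2^2: since 2001 ≡ 1 (mod 8), (2/2001) = +1, so (2/2001)^2 = +1.
Reciprocity: 5 ≡ 1 and 2001 ≡ 1 (mod 4), so (5/2001) = +(2001/5).
Reduce top mod 5: now compute (1/5).
Reached (1/5) = 1. Collecting the sign flips along the way, the symbol is +1.

1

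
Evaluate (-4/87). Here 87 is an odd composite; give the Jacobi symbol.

-1

First reduce: -4 ≡ 83 (mod 87).
Reciprocity: 83 ≡ 3 and 87 ≡ 3 (mod 4), so (83/87) = −(87/83).
Reduce top mod 83: now compute (4/83).
Pull out 2^2: since 83 ≡ 3 (mod 8), (2/83) = -1, so (2/83)^2 = +1.
Reached (1/83) = 1. Collecting the sign flips along the way, the symbol is -1.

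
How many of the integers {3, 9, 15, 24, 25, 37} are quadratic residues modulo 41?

3

(3/41) = -1 → non-residue.
(9/41) = +1 → QR.
(15/41) = -1 → non-residue.
(24/41) = -1 → non-residue.
(25/41) = +1 → QR.
(37/41) = +1 → QR.
Total quadratic residues among the 6: 3.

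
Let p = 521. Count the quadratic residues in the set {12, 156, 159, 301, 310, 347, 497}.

(12/521) = -1 → non-residue.
(156/521) = -1 → non-residue.
(159/521) = -1 → non-residue.
(301/521) = +1 → QR.
(310/521) = +1 → QR.
(347/521) = -1 → non-residue.
(497/521) = -1 → non-residue.
Total quadratic residues among the 7: 2.

2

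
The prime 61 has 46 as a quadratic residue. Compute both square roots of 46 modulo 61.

30, 31

61 ≡ 1 (mod 4), so we find a root by search.
Trying successive values, 30² = 900 ≡ 46 (mod 61). The other root is 61 − 30 = 31.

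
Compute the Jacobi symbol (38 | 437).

Pull out 2: since 437 ≡ 5 (mod 8), (2/437) = -1.
Reciprocity: 19 ≡ 3 and 437 ≡ 1 (mod 4), so (19/437) = +(437/19).
Reduce top mod 19: now compute (0/19).
Top reduces to 0: gcd > 1, so the symbol is 0.

0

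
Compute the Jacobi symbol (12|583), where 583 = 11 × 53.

Pull out 2^2: since 583 ≡ 7 (mod 8), (2/583) = +1, so (2/583)^2 = +1.
Reciprocity: 3 ≡ 3 and 583 ≡ 3 (mod 4), so (3/583) = −(583/3).
Reduce top mod 3: now compute (1/3).
Reached (1/3) = 1. Collecting the sign flips along the way, the symbol is -1.

-1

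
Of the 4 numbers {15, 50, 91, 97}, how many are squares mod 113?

4

(15/113) = +1 → QR.
(50/113) = +1 → QR.
(91/113) = +1 → QR.
(97/113) = +1 → QR.
Total quadratic residues among the 4: 4.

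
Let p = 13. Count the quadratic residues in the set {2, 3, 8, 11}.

1

(2/13) = -1 → non-residue.
(3/13) = +1 → QR.
(8/13) = -1 → non-residue.
(11/13) = -1 → non-residue.
Total quadratic residues among the 4: 1.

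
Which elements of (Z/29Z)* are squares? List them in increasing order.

Square k = 1,…,14 (k and 29−k give the same square):
1²=1, 2²=4, 3²=9, 4²=16, 5²=25, 6²≡7, 7²≡20, 8²≡6, 9²≡23, 10²≡13, 11²≡5, 12²≡28, 13²≡24, 14²≡22 (mod 29).
So the quadratic residues mod 29 are {1, 4, 5, 6, 7, 9, 13, 16, 20, 22, 23, 24, 25, 28}.

1, 4, 5, 6, 7, 9, 13, 16, 20, 22, 23, 24, 25, 28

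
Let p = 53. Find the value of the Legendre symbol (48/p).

Euler's criterion: (48/53) ≡ 48^26 (mod 53).
48^2 ≡ 25 (mod 53)
48^4 ≡ 42 (mod 53)
48^8 ≡ 15 (mod 53)
48^16 ≡ 13 (mod 53)
48^26 = 48^(16+8+2) ≡ 52 (mod 53).
Result is 52 ≡ −1, so (48/53) = −1.

-1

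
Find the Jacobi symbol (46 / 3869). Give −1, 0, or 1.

Pull out 2: since 3869 ≡ 5 (mod 8), (2/3869) = -1.
Reciprocity: 23 ≡ 3 and 3869 ≡ 1 (mod 4), so (23/3869) = +(3869/23).
Reduce top mod 23: now compute (5/23).
Reciprocity: 5 ≡ 1 and 23 ≡ 3 (mod 4), so (5/23) = +(23/5).
Reduce top mod 5: now compute (3/5).
Reciprocity: 3 ≡ 3 and 5 ≡ 1 (mod 4), so (3/5) = +(5/3).
Reduce top mod 3: now compute (2/3).
Pull out 2: since 3 ≡ 3 (mod 8), (2/3) = -1.
Reached (1/3) = 1. Collecting the sign flips along the way, the symbol is +1.

1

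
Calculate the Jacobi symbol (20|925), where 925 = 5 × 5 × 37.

Pull out 2^2: since 925 ≡ 5 (mod 8), (2/925) = -1, so (2/925)^2 = +1.
Reciprocity: 5 ≡ 1 and 925 ≡ 1 (mod 4), so (5/925) = +(925/5).
Reduce top mod 5: now compute (0/5).
Top reduces to 0: gcd > 1, so the symbol is 0.

0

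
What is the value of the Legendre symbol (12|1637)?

Pull out 2^2: since 1637 ≡ 5 (mod 8), (2/1637) = -1, so (2/1637)^2 = +1.
Reciprocity: 3 ≡ 3 and 1637 ≡ 1 (mod 4), so (3/1637) = +(1637/3).
Reduce top mod 3: now compute (2/3).
Pull out 2: since 3 ≡ 3 (mod 8), (2/3) = -1.
Reached (1/3) = 1. Collecting the sign flips along the way, the symbol is -1.

-1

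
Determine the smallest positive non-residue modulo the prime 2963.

2

(2/2963) = −1, so 2 is the smallest positive non-residue mod 2963.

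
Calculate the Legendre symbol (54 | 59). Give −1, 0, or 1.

Pull out 2: since 59 ≡ 3 (mod 8), (2/59) = -1.
Reciprocity: 27 ≡ 3 and 59 ≡ 3 (mod 4), so (27/59) = −(59/27).
Reduce top mod 27: now compute (5/27).
Reciprocity: 5 ≡ 1 and 27 ≡ 3 (mod 4), so (5/27) = +(27/5).
Reduce top mod 5: now compute (2/5).
Pull out 2: since 5 ≡ 5 (mod 8), (2/5) = -1.
Reached (1/5) = 1. Collecting the sign flips along the way, the symbol is -1.

-1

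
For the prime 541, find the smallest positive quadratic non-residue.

2

(2/541) = −1, so 2 is the smallest positive non-residue mod 541.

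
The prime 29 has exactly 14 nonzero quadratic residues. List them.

1 4 5 6 7 9 13 16 20 22 23 24 25 28

Square k = 1,…,14 (k and 29−k give the same square):
1²=1, 2²=4, 3²=9, 4²=16, 5²=25, 6²≡7, 7²≡20, 8²≡6, 9²≡23, 10²≡13, 11²≡5, 12²≡28, 13²≡24, 14²≡22 (mod 29).
So the quadratic residues mod 29 are {1, 4, 5, 6, 7, 9, 13, 16, 20, 22, 23, 24, 25, 28}.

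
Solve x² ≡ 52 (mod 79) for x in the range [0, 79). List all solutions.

17, 62

Since 79 ≡ 3 (mod 4), a square root of 52 is 52^((79+1)/4) = 52^20 mod 79.
Repeated squaring: 52^2≡18, 52^4≡8, 52^8≡64, 52^16≡67 (mod 79).
52^20 = 52^(16+4) ≡ 62 (mod 79).
Check: 62² = 3844 ≡ 52 (mod 79). The two roots are 17 and 62.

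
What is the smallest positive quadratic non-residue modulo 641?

3

(2/641) = +1, so 2 is a residue.
(3/641) = −1, so 3 is the smallest positive non-residue mod 641.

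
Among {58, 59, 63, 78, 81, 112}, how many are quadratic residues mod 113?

3

(58/113) = -1 → non-residue.
(59/113) = -1 → non-residue.
(63/113) = +1 → QR.
(78/113) = -1 → non-residue.
(81/113) = +1 → QR.
(112/113) = +1 → QR.
Total quadratic residues among the 6: 3.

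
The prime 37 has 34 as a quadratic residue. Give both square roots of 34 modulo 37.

16, 21

37 ≡ 1 (mod 4), so we find a root by search.
Trying successive values, 16² = 256 ≡ 34 (mod 37). The other root is 37 − 16 = 21.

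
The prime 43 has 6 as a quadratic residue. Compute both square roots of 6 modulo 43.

7, 36

Since 43 ≡ 3 (mod 4), a square root of 6 is 6^((43+1)/4) = 6^11 mod 43.
Repeated squaring: 6^2≡36, 6^4≡6, 6^8≡36 (mod 43).
6^11 = 6^(8+2+1) ≡ 36 (mod 43).
Check: 36² = 1296 ≡ 6 (mod 43). The two roots are 7 and 36.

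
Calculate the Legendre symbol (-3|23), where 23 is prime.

Euler's criterion: (-3/23) ≡ 20^11 (mod 23).
20^2 ≡ 9 (mod 23)
20^4 ≡ 12 (mod 23)
20^8 ≡ 6 (mod 23)
20^11 = 20^(8+2+1) ≡ 22 (mod 23).
Result is 22 ≡ −1, so (-3/23) = −1.

-1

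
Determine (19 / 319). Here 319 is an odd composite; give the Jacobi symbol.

Reciprocity: 19 ≡ 3 and 319 ≡ 3 (mod 4), so (19/319) = −(319/19).
Reduce top mod 19: now compute (15/19).
Reciprocity: 15 ≡ 3 and 19 ≡ 3 (mod 4), so (15/19) = −(19/15).
Reduce top mod 15: now compute (4/15).
Pull out 2^2: since 15 ≡ 7 (mod 8), (2/15) = +1, so (2/15)^2 = +1.
Reached (1/15) = 1. Collecting the sign flips along the way, the symbol is +1.

1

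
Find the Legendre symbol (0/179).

0

Top reduces to 0: gcd > 1, so the symbol is 0.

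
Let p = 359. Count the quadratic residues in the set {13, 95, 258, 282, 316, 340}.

3

(13/359) = -1 → non-residue.
(95/359) = -1 → non-residue.
(258/359) = -1 → non-residue.
(282/359) = +1 → QR.
(316/359) = +1 → QR.
(340/359) = +1 → QR.
Total quadratic residues among the 6: 3.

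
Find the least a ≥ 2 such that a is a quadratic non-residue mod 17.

3

(2/17) = +1, so 2 is a residue.
(3/17) = −1, so 3 is the smallest positive non-residue mod 17.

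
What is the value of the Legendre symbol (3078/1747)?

-1

First reduce: 3078 ≡ 1331 (mod 1747).
Reciprocity: 1331 ≡ 3 and 1747 ≡ 3 (mod 4), so (1331/1747) = −(1747/1331).
Reduce top mod 1331: now compute (416/1331).
Pull out 2^5: since 1331 ≡ 3 (mod 8), (2/1331) = -1, so (2/1331)^5 = -1.
Reciprocity: 13 ≡ 1 and 1331 ≡ 3 (mod 4), so (13/1331) = +(1331/13).
Reduce top mod 13: now compute (5/13).
Reciprocity: 5 ≡ 1 and 13 ≡ 1 (mod 4), so (5/13) = +(13/5).
Reduce top mod 5: now compute (3/5).
Reciprocity: 3 ≡ 3 and 5 ≡ 1 (mod 4), so (3/5) = +(5/3).
Reduce top mod 3: now compute (2/3).
Pull out 2: since 3 ≡ 3 (mod 8), (2/3) = -1.
Reached (1/3) = 1. Collecting the sign flips along the way, the symbol is -1.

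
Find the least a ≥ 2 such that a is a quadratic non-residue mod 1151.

(2/1151) = +1, so 2 is a residue.
(3/1151) = +1, so 3 is a residue.
(4/1151) = +1, so 4 is a residue.
(5/1151) = +1, so 5 is a residue.
(6/1151) = +1, so 6 is a residue.
(7/1151) = +1, so 7 is a residue.
(8/1151) = +1, so 8 is a residue.
(9/1151) = +1, so 9 is a residue.
(10/1151) = +1, so 10 is a residue.
(11/1151) = +1, so 11 is a residue.
(12/1151) = +1, so 12 is a residue.
(13/1151) = −1, so 13 is the smallest positive non-residue mod 1151.

13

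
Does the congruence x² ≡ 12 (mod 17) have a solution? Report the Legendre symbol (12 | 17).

Euler's criterion: (12/17) ≡ 12^8 (mod 17).
12^2 ≡ 8 (mod 17)
12^4 ≡ 13 (mod 17)
12^8 ≡ 16 (mod 17)
12^8 = 12^(8) ≡ 16 (mod 17).
Result is 16 ≡ −1, so (12/17) = −1.

-1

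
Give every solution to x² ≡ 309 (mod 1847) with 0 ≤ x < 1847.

193, 1654

Since 1847 ≡ 3 (mod 4), a square root of 309 is 309^((1847+1)/4) = 309^462 mod 1847.
Repeated squaring: 309^2≡1284, 309^4≡1132, 309^8≡1453, 309^16≡88, 309^32≡356, 309^64≡1140, 309^128≡1159, 309^256≡512 (mod 1847).
309^462 = 309^(256+128+64+8+4+2) ≡ 193 (mod 1847).
Check: 193² = 37249 ≡ 309 (mod 1847). The two roots are 193 and 1654.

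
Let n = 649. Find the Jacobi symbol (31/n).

Reciprocity: 31 ≡ 3 and 649 ≡ 1 (mod 4), so (31/649) = +(649/31).
Reduce top mod 31: now compute (29/31).
Reciprocity: 29 ≡ 1 and 31 ≡ 3 (mod 4), so (29/31) = +(31/29).
Reduce top mod 29: now compute (2/29).
Pull out 2: since 29 ≡ 5 (mod 8), (2/29) = -1.
Reached (1/29) = 1. Collecting the sign flips along the way, the symbol is -1.

-1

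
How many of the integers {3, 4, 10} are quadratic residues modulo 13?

3

(3/13) = +1 → QR.
(4/13) = +1 → QR.
(10/13) = +1 → QR.
Total quadratic residues among the 3: 3.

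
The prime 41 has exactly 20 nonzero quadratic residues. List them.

1 2 4 5 8 9 10 16 18 20 21 23 25 31 32 33 36 37 39 40

Square k = 1,…,20 (k and 41−k give the same square):
1²=1, 2²=4, 3²=9, 4²=16, 5²=25, 6²=36, 7²≡8, 8²≡23, 9²≡40, 10²≡18, 11²≡39, 12²≡21, 13²≡5, 14²≡32, 15²≡20, 16²≡10, 17²≡2, 18²≡37, 19²≡33, 20²≡31 (mod 41).
So the quadratic residues mod 41 are {1, 2, 4, 5, 8, 9, 10, 16, 18, 20, 21, 23, 25, 31, 32, 33, 36, 37, 39, 40}.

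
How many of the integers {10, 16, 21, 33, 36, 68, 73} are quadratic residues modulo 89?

6

(10/89) = +1 → QR.
(16/89) = +1 → QR.
(21/89) = +1 → QR.
(33/89) = -1 → non-residue.
(36/89) = +1 → QR.
(68/89) = +1 → QR.
(73/89) = +1 → QR.
Total quadratic residues among the 7: 6.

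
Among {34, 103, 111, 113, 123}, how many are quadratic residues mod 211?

4

(34/211) = +1 → QR.
(103/211) = +1 → QR.
(111/211) = -1 → non-residue.
(113/211) = +1 → QR.
(123/211) = +1 → QR.
Total quadratic residues among the 5: 4.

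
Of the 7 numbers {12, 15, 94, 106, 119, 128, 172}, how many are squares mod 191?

(12/191) = +1 → QR.
(15/191) = +1 → QR.
(94/191) = -1 → non-residue.
(106/191) = -1 → non-residue.
(119/191) = -1 → non-residue.
(128/191) = +1 → QR.
(172/191) = +1 → QR.
Total quadratic residues among the 7: 4.

4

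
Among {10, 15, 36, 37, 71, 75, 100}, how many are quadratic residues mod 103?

(10/103) = -1 → non-residue.
(15/103) = +1 → QR.
(36/103) = +1 → QR.
(37/103) = -1 → non-residue.
(71/103) = -1 → non-residue.
(75/103) = -1 → non-residue.
(100/103) = +1 → QR.
Total quadratic residues among the 7: 3.

3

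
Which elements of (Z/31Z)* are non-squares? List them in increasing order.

Square k = 1,…,15 (k and 31−k give the same square):
1²=1, 2²=4, 3²=9, 4²=16, 5²=25, 6²≡5, 7²≡18, 8²≡2, 9²≡19, 10²≡7, 11²≡28, 12²≡20, 13²≡14, 14²≡10, 15²≡8 (mod 31).
The residues are {1, 2, 4, 5, 7, 8, 9, 10, 14, 16, 18, 19, 20, 25, 28}; the non-residues are the remaining 15 nonzero classes.

3,6,11,12,13,15,17,21,22,23,24,26,27,29,30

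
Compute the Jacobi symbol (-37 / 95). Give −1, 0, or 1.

First reduce: -37 ≡ 58 (mod 95).
Pull out 2: since 95 ≡ 7 (mod 8), (2/95) = +1.
Reciprocity: 29 ≡ 1 and 95 ≡ 3 (mod 4), so (29/95) = +(95/29).
Reduce top mod 29: now compute (8/29).
Pull out 2^3: since 29 ≡ 5 (mod 8), (2/29) = -1, so (2/29)^3 = -1.
Reached (1/29) = 1. Collecting the sign flips along the way, the symbol is -1.

-1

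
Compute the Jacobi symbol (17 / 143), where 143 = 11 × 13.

-1

Reciprocity: 17 ≡ 1 and 143 ≡ 3 (mod 4), so (17/143) = +(143/17).
Reduce top mod 17: now compute (7/17).
Reciprocity: 7 ≡ 3 and 17 ≡ 1 (mod 4), so (7/17) = +(17/7).
Reduce top mod 7: now compute (3/7).
Reciprocity: 3 ≡ 3 and 7 ≡ 3 (mod 4), so (3/7) = −(7/3).
Reduce top mod 3: now compute (1/3).
Reached (1/3) = 1. Collecting the sign flips along the way, the symbol is -1.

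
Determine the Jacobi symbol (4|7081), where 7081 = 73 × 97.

1

Pull out 2^2: since 7081 ≡ 1 (mod 8), (2/7081) = +1, so (2/7081)^2 = +1.
Reached (1/7081) = 1. Collecting the sign flips along the way, the symbol is +1.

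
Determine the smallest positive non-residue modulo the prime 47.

5

(2/47) = +1, so 2 is a residue.
(3/47) = +1, so 3 is a residue.
(4/47) = +1, so 4 is a residue.
(5/47) = −1, so 5 is the smallest positive non-residue mod 47.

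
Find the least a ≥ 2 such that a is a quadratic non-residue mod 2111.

7

(2/2111) = +1, so 2 is a residue.
(3/2111) = +1, so 3 is a residue.
(4/2111) = +1, so 4 is a residue.
(5/2111) = +1, so 5 is a residue.
(6/2111) = +1, so 6 is a residue.
(7/2111) = −1, so 7 is the smallest positive non-residue mod 2111.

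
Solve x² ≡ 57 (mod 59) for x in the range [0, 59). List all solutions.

23, 36

Since 59 ≡ 3 (mod 4), a square root of 57 is 57^((59+1)/4) = 57^15 mod 59.
Repeated squaring: 57^2≡4, 57^4≡16, 57^8≡20 (mod 59).
57^15 = 57^(8+4+2+1) ≡ 36 (mod 59).
Check: 36² = 1296 ≡ 57 (mod 59). The two roots are 23 and 36.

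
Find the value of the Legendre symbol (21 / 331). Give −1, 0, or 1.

Euler's criterion: (21/331) ≡ 21^165 (mod 331).
21^2 ≡ 110 (mod 331)
21^4 ≡ 184 (mod 331)
21^8 ≡ 94 (mod 331)
21^16 ≡ 230 (mod 331)
21^32 ≡ 271 (mod 331)
21^64 ≡ 290 (mod 331)
21^128 ≡ 26 (mod 331)
21^165 = 21^(128+32+4+1) ≡ 1 (mod 331).
Result is 1, so (21/331) = 1.

1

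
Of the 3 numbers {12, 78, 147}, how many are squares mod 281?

(12/281) = -1 → non-residue.
(78/281) = +1 → QR.
(147/281) = -1 → non-residue.
Total quadratic residues among the 3: 1.

1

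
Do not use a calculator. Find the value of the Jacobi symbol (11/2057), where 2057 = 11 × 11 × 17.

Reciprocity: 11 ≡ 3 and 2057 ≡ 1 (mod 4), so (11/2057) = +(2057/11).
Reduce top mod 11: now compute (0/11).
Top reduces to 0: gcd > 1, so the symbol is 0.

0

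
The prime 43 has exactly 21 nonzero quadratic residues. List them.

Square k = 1,…,21 (k and 43−k give the same square):
1²=1, 2²=4, 3²=9, 4²=16, 5²=25, 6²=36, 7²≡6, 8²≡21, 9²≡38, 10²≡14, 11²≡35, 12²≡15, 13²≡40, 14²≡24, 15²≡10, 16²≡41, 17²≡31, 18²≡23, 19²≡17, 20²≡13, 21²≡11 (mod 43).
So the quadratic residues mod 43 are {1, 4, 6, 9, 10, 11, 13, 14, 15, 16, 17, 21, 23, 24, 25, 31, 35, 36, 38, 40, 41}.

1 4 6 9 10 11 13 14 15 16 17 21 23 24 25 31 35 36 38 40 41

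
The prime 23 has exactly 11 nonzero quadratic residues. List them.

1, 2, 3, 4, 6, 8, 9, 12, 13, 16, 18

Square k = 1,…,11 (k and 23−k give the same square):
1²=1, 2²=4, 3²=9, 4²=16, 5²≡2, 6²≡13, 7²≡3, 8²≡18, 9²≡12, 10²≡8, 11²≡6 (mod 23).
So the quadratic residues mod 23 are {1, 2, 3, 4, 6, 8, 9, 12, 13, 16, 18}.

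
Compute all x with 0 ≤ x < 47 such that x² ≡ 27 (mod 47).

Since 47 ≡ 3 (mod 4), a square root of 27 is 27^((47+1)/4) = 27^12 mod 47.
Repeated squaring: 27^2≡24, 27^4≡12, 27^8≡3 (mod 47).
27^12 = 27^(8+4) ≡ 36 (mod 47).
Check: 36² = 1296 ≡ 27 (mod 47). The two roots are 11 and 36.

11, 36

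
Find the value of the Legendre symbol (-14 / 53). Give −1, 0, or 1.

First reduce: -14 ≡ 39 (mod 53).
Reciprocity: 39 ≡ 3 and 53 ≡ 1 (mod 4), so (39/53) = +(53/39).
Reduce top mod 39: now compute (14/39).
Pull out 2: since 39 ≡ 7 (mod 8), (2/39) = +1.
Reciprocity: 7 ≡ 3 and 39 ≡ 3 (mod 4), so (7/39) = −(39/7).
Reduce top mod 7: now compute (4/7).
Pull out 2^2: since 7 ≡ 7 (mod 8), (2/7) = +1, so (2/7)^2 = +1.
Reached (1/7) = 1. Collecting the sign flips along the way, the symbol is -1.

-1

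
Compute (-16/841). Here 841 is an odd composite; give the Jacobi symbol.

First reduce: -16 ≡ 825 (mod 841).
Reciprocity: 825 ≡ 1 and 841 ≡ 1 (mod 4), so (825/841) = +(841/825).
Reduce top mod 825: now compute (16/825).
Pull out 2^4: since 825 ≡ 1 (mod 8), (2/825) = +1, so (2/825)^4 = +1.
Reached (1/825) = 1. Collecting the sign flips along the way, the symbol is +1.

1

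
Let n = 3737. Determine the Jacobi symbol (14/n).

-1

Pull out 2: since 3737 ≡ 1 (mod 8), (2/3737) = +1.
Reciprocity: 7 ≡ 3 and 3737 ≡ 1 (mod 4), so (7/3737) = +(3737/7).
Reduce top mod 7: now compute (6/7).
Pull out 2: since 7 ≡ 7 (mod 8), (2/7) = +1.
Reciprocity: 3 ≡ 3 and 7 ≡ 3 (mod 4), so (3/7) = −(7/3).
Reduce top mod 3: now compute (1/3).
Reached (1/3) = 1. Collecting the sign flips along the way, the symbol is -1.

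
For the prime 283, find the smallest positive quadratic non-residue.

(2/283) = −1, so 2 is the smallest positive non-residue mod 283.

2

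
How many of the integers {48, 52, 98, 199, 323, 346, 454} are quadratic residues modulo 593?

(48/593) = -1 → non-residue.
(52/593) = -1 → non-residue.
(98/593) = +1 → QR.
(199/593) = -1 → non-residue.
(323/593) = +1 → QR.
(346/593) = -1 → non-residue.
(454/593) = +1 → QR.
Total quadratic residues among the 7: 3.

3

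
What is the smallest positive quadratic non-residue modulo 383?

5

(2/383) = +1, so 2 is a residue.
(3/383) = +1, so 3 is a residue.
(4/383) = +1, so 4 is a residue.
(5/383) = −1, so 5 is the smallest positive non-residue mod 383.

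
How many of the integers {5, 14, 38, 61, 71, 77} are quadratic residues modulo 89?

(5/89) = +1 → QR.
(14/89) = -1 → non-residue.
(38/89) = -1 → non-residue.
(61/89) = -1 → non-residue.
(71/89) = +1 → QR.
(77/89) = -1 → non-residue.
Total quadratic residues among the 6: 2.

2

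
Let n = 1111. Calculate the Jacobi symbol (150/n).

Pull out 2: since 1111 ≡ 7 (mod 8), (2/1111) = +1.
Reciprocity: 75 ≡ 3 and 1111 ≡ 3 (mod 4), so (75/1111) = −(1111/75).
Reduce top mod 75: now compute (61/75).
Reciprocity: 61 ≡ 1 and 75 ≡ 3 (mod 4), so (61/75) = +(75/61).
Reduce top mod 61: now compute (14/61).
Pull out 2: since 61 ≡ 5 (mod 8), (2/61) = -1.
Reciprocity: 7 ≡ 3 and 61 ≡ 1 (mod 4), so (7/61) = +(61/7).
Reduce top mod 7: now compute (5/7).
Reciprocity: 5 ≡ 1 and 7 ≡ 3 (mod 4), so (5/7) = +(7/5).
Reduce top mod 5: now compute (2/5).
Pull out 2: since 5 ≡ 5 (mod 8), (2/5) = -1.
Reached (1/5) = 1. Collecting the sign flips along the way, the symbol is -1.

-1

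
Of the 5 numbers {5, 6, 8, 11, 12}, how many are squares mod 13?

1

(5/13) = -1 → non-residue.
(6/13) = -1 → non-residue.
(8/13) = -1 → non-residue.
(11/13) = -1 → non-residue.
(12/13) = +1 → QR.
Total quadratic residues among the 5: 1.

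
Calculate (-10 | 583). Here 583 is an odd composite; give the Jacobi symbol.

1

First reduce: -10 ≡ 573 (mod 583).
Reciprocity: 573 ≡ 1 and 583 ≡ 3 (mod 4), so (573/583) = +(583/573).
Reduce top mod 573: now compute (10/573).
Pull out 2: since 573 ≡ 5 (mod 8), (2/573) = -1.
Reciprocity: 5 ≡ 1 and 573 ≡ 1 (mod 4), so (5/573) = +(573/5).
Reduce top mod 5: now compute (3/5).
Reciprocity: 3 ≡ 3 and 5 ≡ 1 (mod 4), so (3/5) = +(5/3).
Reduce top mod 3: now compute (2/3).
Pull out 2: since 3 ≡ 3 (mod 8), (2/3) = -1.
Reached (1/3) = 1. Collecting the sign flips along the way, the symbol is +1.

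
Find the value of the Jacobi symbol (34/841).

Pull out 2: since 841 ≡ 1 (mod 8), (2/841) = +1.
Reciprocity: 17 ≡ 1 and 841 ≡ 1 (mod 4), so (17/841) = +(841/17).
Reduce top mod 17: now compute (8/17).
Pull out 2^3: since 17 ≡ 1 (mod 8), (2/17) = +1, so (2/17)^3 = +1.
Reached (1/17) = 1. Collecting the sign flips along the way, the symbol is +1.

1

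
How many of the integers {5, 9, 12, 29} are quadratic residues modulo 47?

2

(5/47) = -1 → non-residue.
(9/47) = +1 → QR.
(12/47) = +1 → QR.
(29/47) = -1 → non-residue.
Total quadratic residues among the 4: 2.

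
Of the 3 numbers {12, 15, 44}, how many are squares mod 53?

(12/53) = -1 → non-residue.
(15/53) = +1 → QR.
(44/53) = +1 → QR.
Total quadratic residues among the 3: 2.

2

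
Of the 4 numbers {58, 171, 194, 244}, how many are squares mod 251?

2

(58/251) = +1 → QR.
(171/251) = -1 → non-residue.
(194/251) = +1 → QR.
(244/251) = -1 → non-residue.
Total quadratic residues among the 4: 2.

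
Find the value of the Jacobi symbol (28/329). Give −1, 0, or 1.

Pull out 2^2: since 329 ≡ 1 (mod 8), (2/329) = +1, so (2/329)^2 = +1.
Reciprocity: 7 ≡ 3 and 329 ≡ 1 (mod 4), so (7/329) = +(329/7).
Reduce top mod 7: now compute (0/7).
Top reduces to 0: gcd > 1, so the symbol is 0.

0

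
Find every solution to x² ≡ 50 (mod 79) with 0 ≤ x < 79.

Since 79 ≡ 3 (mod 4), a square root of 50 is 50^((79+1)/4) = 50^20 mod 79.
Repeated squaring: 50^2≡51, 50^4≡73, 50^8≡36, 50^16≡32 (mod 79).
50^20 = 50^(16+4) ≡ 45 (mod 79).
Check: 45² = 2025 ≡ 50 (mod 79). The two roots are 34 and 45.

34, 45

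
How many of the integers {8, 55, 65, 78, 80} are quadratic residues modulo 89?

(8/89) = +1 → QR.
(55/89) = +1 → QR.
(65/89) = -1 → non-residue.
(78/89) = +1 → QR.
(80/89) = +1 → QR.
Total quadratic residues among the 5: 4.

4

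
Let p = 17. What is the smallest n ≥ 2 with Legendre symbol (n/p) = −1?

3

(2/17) = +1, so 2 is a residue.
(3/17) = −1, so 3 is the smallest positive non-residue mod 17.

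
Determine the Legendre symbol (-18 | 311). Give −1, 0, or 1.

Euler's criterion: (-18/311) ≡ 293^155 (mod 311).
293^2 ≡ 13 (mod 311)
293^4 ≡ 169 (mod 311)
293^8 ≡ 260 (mod 311)
293^16 ≡ 113 (mod 311)
293^32 ≡ 18 (mod 311)
293^64 ≡ 13 (mod 311)
293^128 ≡ 169 (mod 311)
293^155 = 293^(128+16+8+2+1) ≡ 310 (mod 311).
Result is 310 ≡ −1, so (-18/311) = −1.

-1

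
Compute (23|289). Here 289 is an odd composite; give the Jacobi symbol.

Reciprocity: 23 ≡ 3 and 289 ≡ 1 (mod 4), so (23/289) = +(289/23).
Reduce top mod 23: now compute (13/23).
Reciprocity: 13 ≡ 1 and 23 ≡ 3 (mod 4), so (13/23) = +(23/13).
Reduce top mod 13: now compute (10/13).
Pull out 2: since 13 ≡ 5 (mod 8), (2/13) = -1.
Reciprocity: 5 ≡ 1 and 13 ≡ 1 (mod 4), so (5/13) = +(13/5).
Reduce top mod 5: now compute (3/5).
Reciprocity: 3 ≡ 3 and 5 ≡ 1 (mod 4), so (3/5) = +(5/3).
Reduce top mod 3: now compute (2/3).
Pull out 2: since 3 ≡ 3 (mod 8), (2/3) = -1.
Reached (1/3) = 1. Collecting the sign flips along the way, the symbol is +1.

1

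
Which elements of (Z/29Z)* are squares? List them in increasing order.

1, 4, 5, 6, 7, 9, 13, 16, 20, 22, 23, 24, 25, 28

Square k = 1,…,14 (k and 29−k give the same square):
1²=1, 2²=4, 3²=9, 4²=16, 5²=25, 6²≡7, 7²≡20, 8²≡6, 9²≡23, 10²≡13, 11²≡5, 12²≡28, 13²≡24, 14²≡22 (mod 29).
So the quadratic residues mod 29 are {1, 4, 5, 6, 7, 9, 13, 16, 20, 22, 23, 24, 25, 28}.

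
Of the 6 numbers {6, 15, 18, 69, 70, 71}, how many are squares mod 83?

2

(6/83) = -1 → non-residue.
(15/83) = -1 → non-residue.
(18/83) = -1 → non-residue.
(69/83) = +1 → QR.
(70/83) = +1 → QR.
(71/83) = -1 → non-residue.
Total quadratic residues among the 6: 2.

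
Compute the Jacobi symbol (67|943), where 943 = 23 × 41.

Reciprocity: 67 ≡ 3 and 943 ≡ 3 (mod 4), so (67/943) = −(943/67).
Reduce top mod 67: now compute (5/67).
Reciprocity: 5 ≡ 1 and 67 ≡ 3 (mod 4), so (5/67) = +(67/5).
Reduce top mod 5: now compute (2/5).
Pull out 2: since 5 ≡ 5 (mod 8), (2/5) = -1.
Reached (1/5) = 1. Collecting the sign flips along the way, the symbol is +1.

1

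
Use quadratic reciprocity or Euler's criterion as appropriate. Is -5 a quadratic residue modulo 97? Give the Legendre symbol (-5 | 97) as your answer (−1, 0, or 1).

First reduce: -5 ≡ 92 (mod 97).
Pull out 2^2: since 97 ≡ 1 (mod 8), (2/97) = +1, so (2/97)^2 = +1.
Reciprocity: 23 ≡ 3 and 97 ≡ 1 (mod 4), so (23/97) = +(97/23).
Reduce top mod 23: now compute (5/23).
Reciprocity: 5 ≡ 1 and 23 ≡ 3 (mod 4), so (5/23) = +(23/5).
Reduce top mod 5: now compute (3/5).
Reciprocity: 3 ≡ 3 and 5 ≡ 1 (mod 4), so (3/5) = +(5/3).
Reduce top mod 3: now compute (2/3).
Pull out 2: since 3 ≡ 3 (mod 8), (2/3) = -1.
Reached (1/3) = 1. Collecting the sign flips along the way, the symbol is -1.

-1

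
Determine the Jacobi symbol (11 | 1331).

Reciprocity: 11 ≡ 3 and 1331 ≡ 3 (mod 4), so (11/1331) = −(1331/11).
Reduce top mod 11: now compute (0/11).
Top reduces to 0: gcd > 1, so the symbol is 0.

0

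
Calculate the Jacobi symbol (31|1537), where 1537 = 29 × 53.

1

Reciprocity: 31 ≡ 3 and 1537 ≡ 1 (mod 4), so (31/1537) = +(1537/31).
Reduce top mod 31: now compute (18/31).
Pull out 2: since 31 ≡ 7 (mod 8), (2/31) = +1.
Reciprocity: 9 ≡ 1 and 31 ≡ 3 (mod 4), so (9/31) = +(31/9).
Reduce top mod 9: now compute (4/9).
Pull out 2^2: since 9 ≡ 1 (mod 8), (2/9) = +1, so (2/9)^2 = +1.
Reached (1/9) = 1. Collecting the sign flips along the way, the symbol is +1.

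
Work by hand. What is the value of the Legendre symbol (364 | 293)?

First reduce: 364 ≡ 71 (mod 293).
Reciprocity: 71 ≡ 3 and 293 ≡ 1 (mod 4), so (71/293) = +(293/71).
Reduce top mod 71: now compute (9/71).
Reciprocity: 9 ≡ 1 and 71 ≡ 3 (mod 4), so (9/71) = +(71/9).
Reduce top mod 9: now compute (8/9).
Pull out 2^3: since 9 ≡ 1 (mod 8), (2/9) = +1, so (2/9)^3 = +1.
Reached (1/9) = 1. Collecting the sign flips along the way, the symbol is +1.

1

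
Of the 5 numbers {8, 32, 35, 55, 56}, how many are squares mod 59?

1

(8/59) = -1 → non-residue.
(32/59) = -1 → non-residue.
(35/59) = +1 → QR.
(55/59) = -1 → non-residue.
(56/59) = -1 → non-residue.
Total quadratic residues among the 5: 1.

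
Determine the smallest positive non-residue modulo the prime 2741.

2

(2/2741) = −1, so 2 is the smallest positive non-residue mod 2741.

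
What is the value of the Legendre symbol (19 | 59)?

1

Reciprocity: 19 ≡ 3 and 59 ≡ 3 (mod 4), so (19/59) = −(59/19).
Reduce top mod 19: now compute (2/19).
Pull out 2: since 19 ≡ 3 (mod 8), (2/19) = -1.
Reached (1/19) = 1. Collecting the sign flips along the way, the symbol is +1.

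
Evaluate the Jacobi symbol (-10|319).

First reduce: -10 ≡ 309 (mod 319).
Reciprocity: 309 ≡ 1 and 319 ≡ 3 (mod 4), so (309/319) = +(319/309).
Reduce top mod 309: now compute (10/309).
Pull out 2: since 309 ≡ 5 (mod 8), (2/309) = -1.
Reciprocity: 5 ≡ 1 and 309 ≡ 1 (mod 4), so (5/309) = +(309/5).
Reduce top mod 5: now compute (4/5).
Pull out 2^2: since 5 ≡ 5 (mod 8), (2/5) = -1, so (2/5)^2 = +1.
Reached (1/5) = 1. Collecting the sign flips along the way, the symbol is -1.

-1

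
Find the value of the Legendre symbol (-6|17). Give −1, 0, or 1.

-1

Euler's criterion: (-6/17) ≡ 11^8 (mod 17).
11^2 ≡ 2 (mod 17)
11^4 ≡ 4 (mod 17)
11^8 ≡ 16 (mod 17)
11^8 = 11^(8) ≡ 16 (mod 17).
Result is 16 ≡ −1, so (-6/17) = −1.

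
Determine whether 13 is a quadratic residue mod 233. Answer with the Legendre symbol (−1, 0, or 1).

Reciprocity: 13 ≡ 1 and 233 ≡ 1 (mod 4), so (13/233) = +(233/13).
Reduce top mod 13: now compute (12/13).
Pull out 2^2: since 13 ≡ 5 (mod 8), (2/13) = -1, so (2/13)^2 = +1.
Reciprocity: 3 ≡ 3 and 13 ≡ 1 (mod 4), so (3/13) = +(13/3).
Reduce top mod 3: now compute (1/3).
Reached (1/3) = 1. Collecting the sign flips along the way, the symbol is +1.

1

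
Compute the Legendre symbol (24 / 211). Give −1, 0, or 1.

1

Euler's criterion: (24/211) ≡ 24^105 (mod 211).
24^2 ≡ 154 (mod 211)
24^4 ≡ 84 (mod 211)
24^8 ≡ 93 (mod 211)
24^16 ≡ 209 (mod 211)
24^32 ≡ 4 (mod 211)
24^64 ≡ 16 (mod 211)
24^105 = 24^(64+32+8+1) ≡ 1 (mod 211).
Result is 1, so (24/211) = 1.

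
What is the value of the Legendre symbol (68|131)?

Pull out 2^2: since 131 ≡ 3 (mod 8), (2/131) = -1, so (2/131)^2 = +1.
Reciprocity: 17 ≡ 1 and 131 ≡ 3 (mod 4), so (17/131) = +(131/17).
Reduce top mod 17: now compute (12/17).
Pull out 2^2: since 17 ≡ 1 (mod 8), (2/17) = +1, so (2/17)^2 = +1.
Reciprocity: 3 ≡ 3 and 17 ≡ 1 (mod 4), so (3/17) = +(17/3).
Reduce top mod 3: now compute (2/3).
Pull out 2: since 3 ≡ 3 (mod 8), (2/3) = -1.
Reached (1/3) = 1. Collecting the sign flips along the way, the symbol is -1.

-1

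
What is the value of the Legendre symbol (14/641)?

1

Euler's criterion: (14/641) ≡ 14^320 (mod 641).
14^2 ≡ 196 (mod 641)
14^4 ≡ 597 (mod 641)
14^8 ≡ 13 (mod 641)
14^16 ≡ 169 (mod 641)
14^32 ≡ 357 (mod 641)
14^64 ≡ 531 (mod 641)
14^128 ≡ 562 (mod 641)
14^256 ≡ 472 (mod 641)
14^320 = 14^(256+64) ≡ 1 (mod 641).
Result is 1, so (14/641) = 1.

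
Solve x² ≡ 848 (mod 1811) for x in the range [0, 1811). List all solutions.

Since 1811 ≡ 3 (mod 4), a square root of 848 is 848^((1811+1)/4) = 848^453 mod 1811.
Repeated squaring: 848^2≡137, 848^4≡659, 848^8≡1452, 848^16≡300, 848^32≡1261, 848^64≡63, 848^128≡347, 848^256≡883 (mod 1811).
848^453 = 848^(256+128+64+4+1) ≡ 1404 (mod 1811).
Check: 1404² = 1971216 ≡ 848 (mod 1811). The two roots are 407 and 1404.

407, 1404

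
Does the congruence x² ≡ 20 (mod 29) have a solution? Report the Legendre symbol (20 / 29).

Pull out 2^2: since 29 ≡ 5 (mod 8), (2/29) = -1, so (2/29)^2 = +1.
Reciprocity: 5 ≡ 1 and 29 ≡ 1 (mod 4), so (5/29) = +(29/5).
Reduce top mod 5: now compute (4/5).
Pull out 2^2: since 5 ≡ 5 (mod 8), (2/5) = -1, so (2/5)^2 = +1.
Reached (1/5) = 1. Collecting the sign flips along the way, the symbol is +1.

1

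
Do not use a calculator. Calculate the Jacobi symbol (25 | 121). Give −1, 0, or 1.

1

Reciprocity: 25 ≡ 1 and 121 ≡ 1 (mod 4), so (25/121) = +(121/25).
Reduce top mod 25: now compute (21/25).
Reciprocity: 21 ≡ 1 and 25 ≡ 1 (mod 4), so (21/25) = +(25/21).
Reduce top mod 21: now compute (4/21).
Pull out 2^2: since 21 ≡ 5 (mod 8), (2/21) = -1, so (2/21)^2 = +1.
Reached (1/21) = 1. Collecting the sign flips along the way, the symbol is +1.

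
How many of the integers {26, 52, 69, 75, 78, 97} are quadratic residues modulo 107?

(26/107) = -1 → non-residue.
(52/107) = +1 → QR.
(69/107) = +1 → QR.
(75/107) = +1 → QR.
(78/107) = -1 → non-residue.
(97/107) = -1 → non-residue.
Total quadratic residues among the 6: 3.

3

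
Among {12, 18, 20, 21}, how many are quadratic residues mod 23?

(12/23) = +1 → QR.
(18/23) = +1 → QR.
(20/23) = -1 → non-residue.
(21/23) = -1 → non-residue.
Total quadratic residues among the 4: 2.

2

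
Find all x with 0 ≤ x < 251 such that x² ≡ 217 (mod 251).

Since 251 ≡ 3 (mod 4), a square root of 217 is 217^((251+1)/4) = 217^63 mod 251.
Repeated squaring: 217^2≡152, 217^4≡12, 217^8≡144, 217^16≡154, 217^32≡122 (mod 251).
217^63 = 217^(32+16+8+4+2+1) ≡ 79 (mod 251).
Check: 79² = 6241 ≡ 217 (mod 251). The two roots are 79 and 172.

79, 172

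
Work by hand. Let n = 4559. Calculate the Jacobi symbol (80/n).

Pull out 2^4: since 4559 ≡ 7 (mod 8), (2/4559) = +1, so (2/4559)^4 = +1.
Reciprocity: 5 ≡ 1 and 4559 ≡ 3 (mod 4), so (5/4559) = +(4559/5).
Reduce top mod 5: now compute (4/5).
Pull out 2^2: since 5 ≡ 5 (mod 8), (2/5) = -1, so (2/5)^2 = +1.
Reached (1/5) = 1. Collecting the sign flips along the way, the symbol is +1.

1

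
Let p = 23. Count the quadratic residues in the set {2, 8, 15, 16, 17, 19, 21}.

(2/23) = +1 → QR.
(8/23) = +1 → QR.
(15/23) = -1 → non-residue.
(16/23) = +1 → QR.
(17/23) = -1 → non-residue.
(19/23) = -1 → non-residue.
(21/23) = -1 → non-residue.
Total quadratic residues among the 7: 3.

3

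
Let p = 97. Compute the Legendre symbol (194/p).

First reduce: 194 ≡ 0 (mod 97).
Top reduces to 0: gcd > 1, so the symbol is 0.

0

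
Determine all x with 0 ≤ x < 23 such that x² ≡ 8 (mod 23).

10, 13

Since 23 ≡ 3 (mod 4), a square root of 8 is 8^((23+1)/4) = 8^6 mod 23.
Repeated squaring: 8^2≡18, 8^4≡2 (mod 23).
8^6 = 8^(4+2) ≡ 13 (mod 23).
Check: 13² = 169 ≡ 8 (mod 23). The two roots are 10 and 13.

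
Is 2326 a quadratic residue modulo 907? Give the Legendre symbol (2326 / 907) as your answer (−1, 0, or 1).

-1

First reduce: 2326 ≡ 512 (mod 907).
Pull out 2^9: since 907 ≡ 3 (mod 8), (2/907) = -1, so (2/907)^9 = -1.
Reached (1/907) = 1. Collecting the sign flips along the way, the symbol is -1.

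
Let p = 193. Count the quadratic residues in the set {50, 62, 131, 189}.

4

(50/193) = +1 → QR.
(62/193) = +1 → QR.
(131/193) = +1 → QR.
(189/193) = +1 → QR.
Total quadratic residues among the 4: 4.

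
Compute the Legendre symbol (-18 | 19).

1

First reduce: -18 ≡ 1 (mod 19).
Reached (1/19) = 1. Collecting the sign flips along the way, the symbol is +1.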